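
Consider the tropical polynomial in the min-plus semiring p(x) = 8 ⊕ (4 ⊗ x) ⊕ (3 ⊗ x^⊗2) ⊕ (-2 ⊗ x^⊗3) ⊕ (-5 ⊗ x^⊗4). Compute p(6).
p(6) = 8

A tropical monomial a ⊗ x^⊗i evaluates to a + i · x. Evaluating each term at x = 6:
  Term 0 contributes 8 + 0 · 6 = 8
  Term 1 contributes 4 + 1 · 6 = 10
  Term 2 contributes 3 + 2 · 6 = 15
  Term 3 contributes -2 + 3 · 6 = 16
  Term 4 contributes -5 + 4 · 6 = 19
p(6) = ⊕ of these = min[8, 10, 15, 16, 19] = 8.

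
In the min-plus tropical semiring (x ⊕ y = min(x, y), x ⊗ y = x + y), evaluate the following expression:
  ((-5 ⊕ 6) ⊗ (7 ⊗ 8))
((-5 ⊕ 6) ⊗ (7 ⊗ 8)) = 10

Expand innermost to outermost. Recall ⊕ takes the minimum of its arguments and ⊗ takes their sum. Working out the expression ((-5 ⊕ 6) ⊗ (7 ⊗ 8)) gives 10.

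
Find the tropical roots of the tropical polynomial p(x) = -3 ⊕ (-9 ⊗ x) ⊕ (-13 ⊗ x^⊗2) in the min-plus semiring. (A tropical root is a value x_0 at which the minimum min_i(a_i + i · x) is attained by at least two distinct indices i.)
Roots: {4, 6}

Each tropical root is a break point of the lower envelope of the lines y = a_i + i · x (there are 3 lines, with slopes 0, 1, ..., 2). Only the lines that attain the minimum somewhere contribute to roots; other lines are dominated. Here the surviving (envelope) indices are i = 2, i = 1, i = 0.
Intersections between consecutive envelope lines give the roots: for adjacent envelope indices i < j the intersection is x = (a_i − a_j) / (j − i). Reading off the sorted break points: {4, 6}.
Verification: at each break x_0, at least two indices attain the minimum of min_i(a_i + i · x_0).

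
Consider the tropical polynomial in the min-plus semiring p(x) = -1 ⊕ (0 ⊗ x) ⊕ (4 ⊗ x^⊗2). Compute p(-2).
p(-2) = -2

A tropical monomial a ⊗ x^⊗i evaluates to a + i · x. Evaluating each term at x = -2:
  Term 0 contributes -1 + 0 · -2 = -1
  Term 1 contributes 0 + 1 · -2 = -2
  Term 2 contributes 4 + 2 · -2 = 0
p(-2) = ⊕ of these = min[-1, -2, 0] = -2.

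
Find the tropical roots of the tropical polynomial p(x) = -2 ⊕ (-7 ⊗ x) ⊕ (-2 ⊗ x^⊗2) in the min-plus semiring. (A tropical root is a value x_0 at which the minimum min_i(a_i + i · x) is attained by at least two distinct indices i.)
Roots: {-5, 5}

Each tropical root is a break point of the lower envelope of the lines y = a_i + i · x (there are 3 lines, with slopes 0, 1, ..., 2). Only the lines that attain the minimum somewhere contribute to roots; other lines are dominated. Here the surviving (envelope) indices are i = 2, i = 1, i = 0.
Intersections between consecutive envelope lines give the roots: for adjacent envelope indices i < j the intersection is x = (a_i − a_j) / (j − i). Reading off the sorted break points: {-5, 5}.
Verification: at each break x_0, at least two indices attain the minimum of min_i(a_i + i · x_0).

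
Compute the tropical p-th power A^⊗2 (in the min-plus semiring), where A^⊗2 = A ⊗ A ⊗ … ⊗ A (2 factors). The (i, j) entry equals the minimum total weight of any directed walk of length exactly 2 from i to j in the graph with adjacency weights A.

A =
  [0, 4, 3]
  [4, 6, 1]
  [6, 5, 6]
A^⊗2 =
  [0, 4, 3]
  [4, 6, 7]
  [6, 10, 6]

Each entry (A^⊗2)_ij equals the minimum over all length-2 walks i = v_0 → v_1 → … → v_2 = j of Σ_t A[v_t][v_{t+1}]. For example, for (i, j) = (0, 2) we minimise over 3 possible intermediate vertex sequences; the minimum is 3, attained along the walk 0 → 0 → 2.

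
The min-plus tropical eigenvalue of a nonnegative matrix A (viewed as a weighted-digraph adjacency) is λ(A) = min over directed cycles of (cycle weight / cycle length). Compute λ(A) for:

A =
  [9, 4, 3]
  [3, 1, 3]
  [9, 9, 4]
λ(A) = 1

Enumerate directed cycles and compute their means (weight / length). Sample:
  cycle 0 → 0: weight = 9, length = 1, mean = 9/1 ≈ 9.000
  cycle 1 → 1: weight = 1, length = 1, mean = 1/1 ≈ 1.000
  cycle 2 → 2: weight = 4, length = 1, mean = 4/1 ≈ 4.000
  cycle 0 → 1 → 0: weight = 7, length = 2, mean = 7/2 ≈ 3.500
  cycle 0 → 2 → 0: weight = 12, length = 2, mean = 12/2 ≈ 6.000
  cycle 1 → 0 → 1: weight = 7, length = 2, mean = 7/2 ≈ 3.500
Minimum mean = 1.000, attained e.g. along the cycle 1 → 1 with weight 1 and length 1. So λ(A) = 1/1 = 1.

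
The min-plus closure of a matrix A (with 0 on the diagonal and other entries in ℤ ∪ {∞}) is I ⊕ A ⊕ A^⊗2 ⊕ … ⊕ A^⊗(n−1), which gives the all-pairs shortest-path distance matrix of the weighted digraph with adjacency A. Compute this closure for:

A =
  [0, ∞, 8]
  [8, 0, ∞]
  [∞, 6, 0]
Closure =
  [0, 14, 8]
  [8, 0, 16]
  [14, 6, 0]

This is the Floyd-Warshall all-pairs shortest-path computation. For each intermediate vertex k = 0, 1, …, 2, update dist[i][j] ← min(dist[i][j], dist[i][k] + dist[k][j]). The final matrix gives, for each (i, j), the minimum total weight of any directed path from i to j (possibly empty when i = j).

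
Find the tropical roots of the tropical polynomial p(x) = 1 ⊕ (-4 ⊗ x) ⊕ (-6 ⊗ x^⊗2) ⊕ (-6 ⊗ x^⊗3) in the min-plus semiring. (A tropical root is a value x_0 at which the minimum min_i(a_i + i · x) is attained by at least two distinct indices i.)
Roots: {0, 2, 5}

Each tropical root is a break point of the lower envelope of the lines y = a_i + i · x (there are 4 lines, with slopes 0, 1, ..., 3). Only the lines that attain the minimum somewhere contribute to roots; other lines are dominated. Here the surviving (envelope) indices are i = 3, i = 2, i = 1, i = 0.
Intersections between consecutive envelope lines give the roots: for adjacent envelope indices i < j the intersection is x = (a_i − a_j) / (j − i). Reading off the sorted break points: {0, 2, 5}.
Verification: at each break x_0, at least two indices attain the minimum of min_i(a_i + i · x_0).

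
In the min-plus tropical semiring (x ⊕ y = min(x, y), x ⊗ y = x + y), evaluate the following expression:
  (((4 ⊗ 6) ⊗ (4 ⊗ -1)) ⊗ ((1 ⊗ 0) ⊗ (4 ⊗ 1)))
(((4 ⊗ 6) ⊗ (4 ⊗ -1)) ⊗ ((1 ⊗ 0) ⊗ (4 ⊗ 1))) = 19

Expand innermost to outermost. Recall ⊕ takes the minimum of its arguments and ⊗ takes their sum. Working out the expression (((4 ⊗ 6) ⊗ (4 ⊗ -1)) ⊗ ((1 ⊗ 0) ⊗ (4 ⊗ 1))) gives 19.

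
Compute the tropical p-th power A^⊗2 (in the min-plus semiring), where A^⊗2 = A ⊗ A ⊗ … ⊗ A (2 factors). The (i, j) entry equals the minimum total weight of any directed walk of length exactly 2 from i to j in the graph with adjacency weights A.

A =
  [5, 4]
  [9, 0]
A^⊗2 =
  [10, 4]
  [9, 0]

Each entry (A^⊗2)_ij equals the minimum over all length-2 walks i = v_0 → v_1 → … → v_2 = j of Σ_t A[v_t][v_{t+1}]. For example, for (i, j) = (0, 1) we minimise over 2 possible intermediate vertex sequences; the minimum is 4, attained along the walk 0 → 1 → 1.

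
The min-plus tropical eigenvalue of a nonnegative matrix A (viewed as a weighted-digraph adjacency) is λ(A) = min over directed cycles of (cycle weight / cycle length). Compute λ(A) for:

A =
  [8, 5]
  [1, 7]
λ(A) = 3

Enumerate directed cycles and compute their means (weight / length). Sample:
  cycle 0 → 0: weight = 8, length = 1, mean = 8/1 ≈ 8.000
  cycle 1 → 1: weight = 7, length = 1, mean = 7/1 ≈ 7.000
  cycle 0 → 1 → 0: weight = 6, length = 2, mean = 6/2 ≈ 3.000
  cycle 1 → 0 → 1: weight = 6, length = 2, mean = 6/2 ≈ 3.000
Minimum mean = 3.000, attained e.g. along the cycle 0 → 1 → 0 with weight 6 and length 2. So λ(A) = 6/2 = 3.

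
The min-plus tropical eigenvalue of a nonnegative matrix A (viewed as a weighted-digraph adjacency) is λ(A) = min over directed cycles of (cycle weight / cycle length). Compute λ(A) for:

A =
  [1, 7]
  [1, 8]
λ(A) = 1

Enumerate directed cycles and compute their means (weight / length). Sample:
  cycle 0 → 0: weight = 1, length = 1, mean = 1/1 ≈ 1.000
  cycle 1 → 1: weight = 8, length = 1, mean = 8/1 ≈ 8.000
  cycle 0 → 1 → 0: weight = 8, length = 2, mean = 8/2 ≈ 4.000
  cycle 1 → 0 → 1: weight = 8, length = 2, mean = 8/2 ≈ 4.000
Minimum mean = 1.000, attained e.g. along the cycle 0 → 0 with weight 1 and length 1. So λ(A) = 1/1 = 1.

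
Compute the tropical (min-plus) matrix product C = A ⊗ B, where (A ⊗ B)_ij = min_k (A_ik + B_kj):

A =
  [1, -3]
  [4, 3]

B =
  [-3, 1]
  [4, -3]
A ⊗ B =
  [-2, -6]
  [1, 0]

Apply the min-plus product entry-by-entry:
  C[0][0] = min over k of (A[0][0] + B[0][0] = 1 + -3 = -2, A[0][1] + B[1][0] = -3 + 4 = 1) = -2 (attained at k = 0)
  C[0][1] = min over k of (A[0][0] + B[0][1] = 1 + 1 = 2, A[0][1] + B[1][1] = -3 + -3 = -6) = -6 (attained at k = 1)
  C[1][0] = min over k of (A[1][0] + B[0][0] = 4 + -3 = 1, A[1][1] + B[1][0] = 3 + 4 = 7) = 1 (attained at k = 0)
  C[1][1] = min over k of (A[1][0] + B[0][1] = 4 + 1 = 5, A[1][1] + B[1][1] = 3 + -3 = 0) = 0 (attained at k = 1)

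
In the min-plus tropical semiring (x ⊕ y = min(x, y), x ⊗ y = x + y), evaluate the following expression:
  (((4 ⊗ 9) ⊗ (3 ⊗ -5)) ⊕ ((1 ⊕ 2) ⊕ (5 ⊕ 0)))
(((4 ⊗ 9) ⊗ (3 ⊗ -5)) ⊕ ((1 ⊕ 2) ⊕ (5 ⊕ 0))) = 0

Expand innermost to outermost. Recall ⊕ takes the minimum of its arguments and ⊗ takes their sum. Working out the expression (((4 ⊗ 9) ⊗ (3 ⊗ -5)) ⊕ ((1 ⊕ 2) ⊕ (5 ⊕ 0))) gives 0.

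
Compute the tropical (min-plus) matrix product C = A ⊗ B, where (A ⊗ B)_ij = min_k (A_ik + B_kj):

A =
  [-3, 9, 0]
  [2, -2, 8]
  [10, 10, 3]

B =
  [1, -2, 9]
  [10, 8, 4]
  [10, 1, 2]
A ⊗ B =
  [-2, -5, 2]
  [3, 0, 2]
  [11, 4, 5]

Apply the min-plus product entry-by-entry:
  C[0][0] = min over k of (A[0][0] + B[0][0] = -3 + 1 = -2, A[0][1] + B[1][0] = 9 + 10 = 19, A[0][2] + B[2][0] = 0 + 10 = 10) = -2 (attained at k = 0)
  C[0][1] = min over k of (A[0][0] + B[0][1] = -3 + -2 = -5, A[0][1] + B[1][1] = 9 + 8 = 17, A[0][2] + B[2][1] = 0 + 1 = 1) = -5 (attained at k = 0)
  C[0][2] = min over k of (A[0][0] + B[0][2] = -3 + 9 = 6, A[0][1] + B[1][2] = 9 + 4 = 13, A[0][2] + B[2][2] = 0 + 2 = 2) = 2 (attained at k = 2)
  C[1][0] = min over k of (A[1][0] + B[0][0] = 2 + 1 = 3, A[1][1] + B[1][0] = -2 + 10 = 8, A[1][2] + B[2][0] = 8 + 10 = 18) = 3 (attained at k = 0)
  C[1][1] = min over k of (A[1][0] + B[0][1] = 2 + -2 = 0, A[1][1] + B[1][1] = -2 + 8 = 6, A[1][2] + B[2][1] = 8 + 1 = 9) = 0 (attained at k = 0)
  C[1][2] = min over k of (A[1][0] + B[0][2] = 2 + 9 = 11, A[1][1] + B[1][2] = -2 + 4 = 2, A[1][2] + B[2][2] = 8 + 2 = 10) = 2 (attained at k = 1)
  C[2][0] = min over k of (A[2][0] + B[0][0] = 10 + 1 = 11, A[2][1] + B[1][0] = 10 + 10 = 20, A[2][2] + B[2][0] = 3 + 10 = 13) = 11 (attained at k = 0)
  C[2][1] = min over k of (A[2][0] + B[0][1] = 10 + -2 = 8, A[2][1] + B[1][1] = 10 + 8 = 18, A[2][2] + B[2][1] = 3 + 1 = 4) = 4 (attained at k = 2)
  C[2][2] = min over k of (A[2][0] + B[0][2] = 10 + 9 = 19, A[2][1] + B[1][2] = 10 + 4 = 14, A[2][2] + B[2][2] = 3 + 2 = 5) = 5 (attained at k = 2)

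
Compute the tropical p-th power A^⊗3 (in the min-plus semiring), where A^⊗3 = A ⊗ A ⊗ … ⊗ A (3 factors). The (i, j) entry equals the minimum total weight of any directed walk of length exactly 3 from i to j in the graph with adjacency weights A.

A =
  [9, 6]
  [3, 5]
A^⊗3 =
  [14, 15]
  [12, 14]

Each entry (A^⊗3)_ij equals the minimum over all length-3 walks i = v_0 → v_1 → … → v_3 = j of Σ_t A[v_t][v_{t+1}]. For example, for (i, j) = (0, 1) we minimise over 4 possible intermediate vertex sequences; the minimum is 15, attained along the walk 0 → 1 → 0 → 1.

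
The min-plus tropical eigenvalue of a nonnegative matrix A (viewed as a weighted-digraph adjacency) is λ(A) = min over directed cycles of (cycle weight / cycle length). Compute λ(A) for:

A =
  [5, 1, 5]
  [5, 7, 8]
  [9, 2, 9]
λ(A) = 3

Enumerate directed cycles and compute their means (weight / length). Sample:
  cycle 0 → 0: weight = 5, length = 1, mean = 5/1 ≈ 5.000
  cycle 1 → 1: weight = 7, length = 1, mean = 7/1 ≈ 7.000
  cycle 2 → 2: weight = 9, length = 1, mean = 9/1 ≈ 9.000
  cycle 0 → 1 → 0: weight = 6, length = 2, mean = 6/2 ≈ 3.000
  cycle 0 → 2 → 0: weight = 14, length = 2, mean = 14/2 ≈ 7.000
  cycle 1 → 0 → 1: weight = 6, length = 2, mean = 6/2 ≈ 3.000
Minimum mean = 3.000, attained e.g. along the cycle 0 → 1 → 0 with weight 6 and length 2. So λ(A) = 6/2 = 3.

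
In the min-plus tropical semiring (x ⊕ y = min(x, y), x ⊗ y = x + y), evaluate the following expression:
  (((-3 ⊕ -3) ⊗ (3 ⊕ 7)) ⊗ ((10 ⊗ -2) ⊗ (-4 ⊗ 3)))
(((-3 ⊕ -3) ⊗ (3 ⊕ 7)) ⊗ ((10 ⊗ -2) ⊗ (-4 ⊗ 3))) = 7

Expand innermost to outermost. Recall ⊕ takes the minimum of its arguments and ⊗ takes their sum. Working out the expression (((-3 ⊕ -3) ⊗ (3 ⊕ 7)) ⊗ ((10 ⊗ -2) ⊗ (-4 ⊗ 3))) gives 7.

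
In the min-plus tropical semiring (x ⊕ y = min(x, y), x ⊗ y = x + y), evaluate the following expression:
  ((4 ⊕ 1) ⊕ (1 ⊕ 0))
((4 ⊕ 1) ⊕ (1 ⊕ 0)) = 0

Expand innermost to outermost. Recall ⊕ takes the minimum of its arguments and ⊗ takes their sum. Working out the expression ((4 ⊕ 1) ⊕ (1 ⊕ 0)) gives 0.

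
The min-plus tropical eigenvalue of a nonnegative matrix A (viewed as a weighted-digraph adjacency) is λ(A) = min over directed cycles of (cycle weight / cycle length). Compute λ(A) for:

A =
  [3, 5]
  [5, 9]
λ(A) = 3

Enumerate directed cycles and compute their means (weight / length). Sample:
  cycle 0 → 0: weight = 3, length = 1, mean = 3/1 ≈ 3.000
  cycle 1 → 1: weight = 9, length = 1, mean = 9/1 ≈ 9.000
  cycle 0 → 1 → 0: weight = 10, length = 2, mean = 10/2 ≈ 5.000
  cycle 1 → 0 → 1: weight = 10, length = 2, mean = 10/2 ≈ 5.000
Minimum mean = 3.000, attained e.g. along the cycle 0 → 0 with weight 3 and length 1. So λ(A) = 3/1 = 3.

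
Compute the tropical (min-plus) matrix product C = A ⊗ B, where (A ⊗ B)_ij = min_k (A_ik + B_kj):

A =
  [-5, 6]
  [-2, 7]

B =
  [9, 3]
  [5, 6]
A ⊗ B =
  [4, -2]
  [7, 1]

Apply the min-plus product entry-by-entry:
  C[0][0] = min over k of (A[0][0] + B[0][0] = -5 + 9 = 4, A[0][1] + B[1][0] = 6 + 5 = 11) = 4 (attained at k = 0)
  C[0][1] = min over k of (A[0][0] + B[0][1] = -5 + 3 = -2, A[0][1] + B[1][1] = 6 + 6 = 12) = -2 (attained at k = 0)
  C[1][0] = min over k of (A[1][0] + B[0][0] = -2 + 9 = 7, A[1][1] + B[1][0] = 7 + 5 = 12) = 7 (attained at k = 0)
  C[1][1] = min over k of (A[1][0] + B[0][1] = -2 + 3 = 1, A[1][1] + B[1][1] = 7 + 6 = 13) = 1 (attained at k = 0)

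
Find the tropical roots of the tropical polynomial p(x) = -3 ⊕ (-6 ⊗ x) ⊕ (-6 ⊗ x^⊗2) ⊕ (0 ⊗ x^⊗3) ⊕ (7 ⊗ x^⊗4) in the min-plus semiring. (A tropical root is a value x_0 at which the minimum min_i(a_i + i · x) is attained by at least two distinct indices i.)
Roots: {-7, -6, 0, 3}

Each tropical root is a break point of the lower envelope of the lines y = a_i + i · x (there are 5 lines, with slopes 0, 1, ..., 4). Only the lines that attain the minimum somewhere contribute to roots; other lines are dominated. Here the surviving (envelope) indices are i = 4, i = 3, i = 2, i = 1, i = 0.
Intersections between consecutive envelope lines give the roots: for adjacent envelope indices i < j the intersection is x = (a_i − a_j) / (j − i). Reading off the sorted break points: {-7, -6, 0, 3}.
Verification: at each break x_0, at least two indices attain the minimum of min_i(a_i + i · x_0).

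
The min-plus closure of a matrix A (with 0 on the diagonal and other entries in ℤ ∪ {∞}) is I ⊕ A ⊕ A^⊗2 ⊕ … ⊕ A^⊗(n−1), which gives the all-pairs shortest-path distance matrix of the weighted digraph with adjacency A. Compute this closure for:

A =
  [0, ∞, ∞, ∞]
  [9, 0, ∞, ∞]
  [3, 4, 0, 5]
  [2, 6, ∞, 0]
Closure =
  [0, ∞, ∞, ∞]
  [9, 0, ∞, ∞]
  [3, 4, 0, 5]
  [2, 6, ∞, 0]

This is the Floyd-Warshall all-pairs shortest-path computation. For each intermediate vertex k = 0, 1, …, 3, update dist[i][j] ← min(dist[i][j], dist[i][k] + dist[k][j]). The final matrix gives, for each (i, j), the minimum total weight of any directed path from i to j (possibly empty when i = j).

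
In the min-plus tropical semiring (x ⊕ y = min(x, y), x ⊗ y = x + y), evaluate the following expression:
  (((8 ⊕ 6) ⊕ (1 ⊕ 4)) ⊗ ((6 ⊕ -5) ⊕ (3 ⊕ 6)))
(((8 ⊕ 6) ⊕ (1 ⊕ 4)) ⊗ ((6 ⊕ -5) ⊕ (3 ⊕ 6))) = -4

Expand innermost to outermost. Recall ⊕ takes the minimum of its arguments and ⊗ takes their sum. Working out the expression (((8 ⊕ 6) ⊕ (1 ⊕ 4)) ⊗ ((6 ⊕ -5) ⊕ (3 ⊕ 6))) gives -4.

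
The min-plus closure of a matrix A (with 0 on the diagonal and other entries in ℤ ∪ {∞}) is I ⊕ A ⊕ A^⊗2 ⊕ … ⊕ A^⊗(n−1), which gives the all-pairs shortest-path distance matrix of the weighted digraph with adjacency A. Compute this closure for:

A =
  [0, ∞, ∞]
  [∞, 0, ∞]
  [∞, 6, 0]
Closure =
  [0, ∞, ∞]
  [∞, 0, ∞]
  [∞, 6, 0]

This is the Floyd-Warshall all-pairs shortest-path computation. For each intermediate vertex k = 0, 1, …, 2, update dist[i][j] ← min(dist[i][j], dist[i][k] + dist[k][j]). The final matrix gives, for each (i, j), the minimum total weight of any directed path from i to j (possibly empty when i = j).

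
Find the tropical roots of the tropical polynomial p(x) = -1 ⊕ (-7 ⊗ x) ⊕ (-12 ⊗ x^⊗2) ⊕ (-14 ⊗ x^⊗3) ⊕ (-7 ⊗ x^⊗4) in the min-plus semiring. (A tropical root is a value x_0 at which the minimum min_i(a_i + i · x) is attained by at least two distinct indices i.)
Roots: {-7, 2, 5, 6}

Each tropical root is a break point of the lower envelope of the lines y = a_i + i · x (there are 5 lines, with slopes 0, 1, ..., 4). Only the lines that attain the minimum somewhere contribute to roots; other lines are dominated. Here the surviving (envelope) indices are i = 4, i = 3, i = 2, i = 1, i = 0.
Intersections between consecutive envelope lines give the roots: for adjacent envelope indices i < j the intersection is x = (a_i − a_j) / (j − i). Reading off the sorted break points: {-7, 2, 5, 6}.
Verification: at each break x_0, at least two indices attain the minimum of min_i(a_i + i · x_0).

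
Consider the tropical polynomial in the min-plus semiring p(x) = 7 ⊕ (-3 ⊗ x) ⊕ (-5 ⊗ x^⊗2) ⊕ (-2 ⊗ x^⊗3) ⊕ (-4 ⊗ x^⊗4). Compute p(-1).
p(-1) = -8

A tropical monomial a ⊗ x^⊗i evaluates to a + i · x. Evaluating each term at x = -1:
  Term 0 contributes 7 + 0 · -1 = 7
  Term 1 contributes -3 + 1 · -1 = -4
  Term 2 contributes -5 + 2 · -1 = -7
  Term 3 contributes -2 + 3 · -1 = -5
  Term 4 contributes -4 + 4 · -1 = -8
p(-1) = ⊕ of these = min[7, -4, -7, -5, -8] = -8.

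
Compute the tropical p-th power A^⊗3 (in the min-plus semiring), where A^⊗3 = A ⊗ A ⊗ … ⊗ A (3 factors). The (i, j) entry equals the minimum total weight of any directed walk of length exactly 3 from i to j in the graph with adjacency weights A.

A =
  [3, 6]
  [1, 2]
A^⊗3 =
  [9, 10]
  [5, 6]

Each entry (A^⊗3)_ij equals the minimum over all length-3 walks i = v_0 → v_1 → … → v_3 = j of Σ_t A[v_t][v_{t+1}]. For example, for (i, j) = (0, 1) we minimise over 4 possible intermediate vertex sequences; the minimum is 10, attained along the walk 0 → 1 → 1 → 1.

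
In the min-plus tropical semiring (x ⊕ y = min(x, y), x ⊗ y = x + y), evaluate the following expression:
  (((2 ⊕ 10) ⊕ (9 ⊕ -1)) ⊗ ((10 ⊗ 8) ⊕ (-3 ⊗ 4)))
(((2 ⊕ 10) ⊕ (9 ⊕ -1)) ⊗ ((10 ⊗ 8) ⊕ (-3 ⊗ 4))) = 0

Expand innermost to outermost. Recall ⊕ takes the minimum of its arguments and ⊗ takes their sum. Working out the expression (((2 ⊕ 10) ⊕ (9 ⊕ -1)) ⊗ ((10 ⊗ 8) ⊕ (-3 ⊗ 4))) gives 0.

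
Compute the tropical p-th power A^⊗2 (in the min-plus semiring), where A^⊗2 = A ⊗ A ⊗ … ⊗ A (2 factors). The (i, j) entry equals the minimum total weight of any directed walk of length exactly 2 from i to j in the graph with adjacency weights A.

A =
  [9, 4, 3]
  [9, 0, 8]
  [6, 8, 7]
A^⊗2 =
  [9, 4, 10]
  [9, 0, 8]
  [13, 8, 9]

Each entry (A^⊗2)_ij equals the minimum over all length-2 walks i = v_0 → v_1 → … → v_2 = j of Σ_t A[v_t][v_{t+1}]. For example, for (i, j) = (0, 2) we minimise over 3 possible intermediate vertex sequences; the minimum is 10, attained along the walk 0 → 2 → 2.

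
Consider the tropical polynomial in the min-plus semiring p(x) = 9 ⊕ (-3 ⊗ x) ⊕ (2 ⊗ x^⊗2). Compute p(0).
p(0) = -3

A tropical monomial a ⊗ x^⊗i evaluates to a + i · x. Evaluating each term at x = 0:
  Term 0 contributes 9 + 0 · 0 = 9
  Term 1 contributes -3 + 1 · 0 = -3
  Term 2 contributes 2 + 2 · 0 = 2
p(0) = ⊕ of these = min[9, -3, 2] = -3.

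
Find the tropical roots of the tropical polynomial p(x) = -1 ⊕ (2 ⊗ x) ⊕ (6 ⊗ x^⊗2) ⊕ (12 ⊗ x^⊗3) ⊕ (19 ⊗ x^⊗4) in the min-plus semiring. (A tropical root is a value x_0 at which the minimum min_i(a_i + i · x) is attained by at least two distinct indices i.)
Roots: {-7, -6, -4, -3}

Each tropical root is a break point of the lower envelope of the lines y = a_i + i · x (there are 5 lines, with slopes 0, 1, ..., 4). Only the lines that attain the minimum somewhere contribute to roots; other lines are dominated. Here the surviving (envelope) indices are i = 4, i = 3, i = 2, i = 1, i = 0.
Intersections between consecutive envelope lines give the roots: for adjacent envelope indices i < j the intersection is x = (a_i − a_j) / (j − i). Reading off the sorted break points: {-7, -6, -4, -3}.
Verification: at each break x_0, at least two indices attain the minimum of min_i(a_i + i · x_0).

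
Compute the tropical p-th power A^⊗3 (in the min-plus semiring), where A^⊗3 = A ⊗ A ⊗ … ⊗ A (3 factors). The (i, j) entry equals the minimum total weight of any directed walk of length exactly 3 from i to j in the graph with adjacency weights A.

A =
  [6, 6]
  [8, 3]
A^⊗3 =
  [17, 12]
  [14, 9]

Each entry (A^⊗3)_ij equals the minimum over all length-3 walks i = v_0 → v_1 → … → v_3 = j of Σ_t A[v_t][v_{t+1}]. For example, for (i, j) = (0, 1) we minimise over 4 possible intermediate vertex sequences; the minimum is 12, attained along the walk 0 → 1 → 1 → 1.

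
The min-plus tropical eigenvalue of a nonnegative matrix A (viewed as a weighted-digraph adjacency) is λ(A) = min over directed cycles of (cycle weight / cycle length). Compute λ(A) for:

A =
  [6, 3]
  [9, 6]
λ(A) = 6

Enumerate directed cycles and compute their means (weight / length). Sample:
  cycle 0 → 0: weight = 6, length = 1, mean = 6/1 ≈ 6.000
  cycle 1 → 1: weight = 6, length = 1, mean = 6/1 ≈ 6.000
  cycle 0 → 1 → 0: weight = 12, length = 2, mean = 12/2 ≈ 6.000
  cycle 1 → 0 → 1: weight = 12, length = 2, mean = 12/2 ≈ 6.000
Minimum mean = 6.000, attained e.g. along the cycle 0 → 0 with weight 6 and length 1. So λ(A) = 6/1 = 6.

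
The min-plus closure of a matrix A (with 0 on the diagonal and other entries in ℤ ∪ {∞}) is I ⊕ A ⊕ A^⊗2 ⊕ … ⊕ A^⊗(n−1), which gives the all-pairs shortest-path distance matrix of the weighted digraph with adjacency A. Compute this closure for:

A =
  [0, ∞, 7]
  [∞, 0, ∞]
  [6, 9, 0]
Closure =
  [0, 16, 7]
  [∞, 0, ∞]
  [6, 9, 0]

This is the Floyd-Warshall all-pairs shortest-path computation. For each intermediate vertex k = 0, 1, …, 2, update dist[i][j] ← min(dist[i][j], dist[i][k] + dist[k][j]). The final matrix gives, for each (i, j), the minimum total weight of any directed path from i to j (possibly empty when i = j).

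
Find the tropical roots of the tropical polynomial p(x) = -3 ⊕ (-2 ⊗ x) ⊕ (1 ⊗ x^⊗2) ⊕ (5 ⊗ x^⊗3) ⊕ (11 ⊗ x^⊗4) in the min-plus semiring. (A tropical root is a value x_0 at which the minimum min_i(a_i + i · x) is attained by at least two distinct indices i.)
Roots: {-6, -4, -3, -1}

Each tropical root is a break point of the lower envelope of the lines y = a_i + i · x (there are 5 lines, with slopes 0, 1, ..., 4). Only the lines that attain the minimum somewhere contribute to roots; other lines are dominated. Here the surviving (envelope) indices are i = 4, i = 3, i = 2, i = 1, i = 0.
Intersections between consecutive envelope lines give the roots: for adjacent envelope indices i < j the intersection is x = (a_i − a_j) / (j − i). Reading off the sorted break points: {-6, -4, -3, -1}.
Verification: at each break x_0, at least two indices attain the minimum of min_i(a_i + i · x_0).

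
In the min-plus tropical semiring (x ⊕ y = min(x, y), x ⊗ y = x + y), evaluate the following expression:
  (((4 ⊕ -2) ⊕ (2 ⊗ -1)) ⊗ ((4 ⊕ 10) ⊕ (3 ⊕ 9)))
(((4 ⊕ -2) ⊕ (2 ⊗ -1)) ⊗ ((4 ⊕ 10) ⊕ (3 ⊕ 9))) = 1

Expand innermost to outermost. Recall ⊕ takes the minimum of its arguments and ⊗ takes their sum. Working out the expression (((4 ⊕ -2) ⊕ (2 ⊗ -1)) ⊗ ((4 ⊕ 10) ⊕ (3 ⊕ 9))) gives 1.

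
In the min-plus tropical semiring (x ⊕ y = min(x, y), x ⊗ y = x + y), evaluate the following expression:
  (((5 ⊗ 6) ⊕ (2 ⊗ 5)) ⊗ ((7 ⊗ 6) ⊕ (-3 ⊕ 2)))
(((5 ⊗ 6) ⊕ (2 ⊗ 5)) ⊗ ((7 ⊗ 6) ⊕ (-3 ⊕ 2))) = 4

Expand innermost to outermost. Recall ⊕ takes the minimum of its arguments and ⊗ takes their sum. Working out the expression (((5 ⊗ 6) ⊕ (2 ⊗ 5)) ⊗ ((7 ⊗ 6) ⊕ (-3 ⊕ 2))) gives 4.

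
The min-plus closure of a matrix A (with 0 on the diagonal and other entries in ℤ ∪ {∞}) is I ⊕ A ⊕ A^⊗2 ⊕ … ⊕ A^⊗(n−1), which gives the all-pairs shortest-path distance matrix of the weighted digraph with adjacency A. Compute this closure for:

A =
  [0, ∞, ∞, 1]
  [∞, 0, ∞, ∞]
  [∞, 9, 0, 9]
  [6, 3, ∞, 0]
Closure =
  [0, 4, ∞, 1]
  [∞, 0, ∞, ∞]
  [15, 9, 0, 9]
  [6, 3, ∞, 0]

This is the Floyd-Warshall all-pairs shortest-path computation. For each intermediate vertex k = 0, 1, …, 3, update dist[i][j] ← min(dist[i][j], dist[i][k] + dist[k][j]). The final matrix gives, for each (i, j), the minimum total weight of any directed path from i to j (possibly empty when i = j).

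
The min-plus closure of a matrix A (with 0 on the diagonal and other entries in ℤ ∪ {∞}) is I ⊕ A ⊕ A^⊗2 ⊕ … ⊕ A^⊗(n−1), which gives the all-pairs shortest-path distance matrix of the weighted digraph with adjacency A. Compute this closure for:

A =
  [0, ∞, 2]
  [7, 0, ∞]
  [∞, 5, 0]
Closure =
  [0, 7, 2]
  [7, 0, 9]
  [12, 5, 0]

This is the Floyd-Warshall all-pairs shortest-path computation. For each intermediate vertex k = 0, 1, …, 2, update dist[i][j] ← min(dist[i][j], dist[i][k] + dist[k][j]). The final matrix gives, for each (i, j), the minimum total weight of any directed path from i to j (possibly empty when i = j).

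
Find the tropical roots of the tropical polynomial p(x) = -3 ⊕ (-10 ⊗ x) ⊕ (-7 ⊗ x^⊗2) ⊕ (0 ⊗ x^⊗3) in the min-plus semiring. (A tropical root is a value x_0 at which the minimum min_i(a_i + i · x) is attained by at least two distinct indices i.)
Roots: {-7, -3, 7}

Each tropical root is a break point of the lower envelope of the lines y = a_i + i · x (there are 4 lines, with slopes 0, 1, ..., 3). Only the lines that attain the minimum somewhere contribute to roots; other lines are dominated. Here the surviving (envelope) indices are i = 3, i = 2, i = 1, i = 0.
Intersections between consecutive envelope lines give the roots: for adjacent envelope indices i < j the intersection is x = (a_i − a_j) / (j − i). Reading off the sorted break points: {-7, -3, 7}.
Verification: at each break x_0, at least two indices attain the minimum of min_i(a_i + i · x_0).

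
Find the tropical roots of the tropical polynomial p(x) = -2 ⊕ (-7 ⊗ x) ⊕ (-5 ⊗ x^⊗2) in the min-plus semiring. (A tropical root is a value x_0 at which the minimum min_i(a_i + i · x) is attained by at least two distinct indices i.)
Roots: {-2, 5}

Each tropical root is a break point of the lower envelope of the lines y = a_i + i · x (there are 3 lines, with slopes 0, 1, ..., 2). Only the lines that attain the minimum somewhere contribute to roots; other lines are dominated. Here the surviving (envelope) indices are i = 2, i = 1, i = 0.
Intersections between consecutive envelope lines give the roots: for adjacent envelope indices i < j the intersection is x = (a_i − a_j) / (j − i). Reading off the sorted break points: {-2, 5}.
Verification: at each break x_0, at least two indices attain the minimum of min_i(a_i + i · x_0).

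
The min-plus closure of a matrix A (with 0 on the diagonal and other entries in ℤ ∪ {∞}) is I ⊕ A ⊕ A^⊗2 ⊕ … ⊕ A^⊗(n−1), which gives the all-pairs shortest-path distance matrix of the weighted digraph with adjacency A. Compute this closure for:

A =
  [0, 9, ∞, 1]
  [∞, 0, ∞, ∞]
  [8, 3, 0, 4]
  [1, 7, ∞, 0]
Closure =
  [0, 8, ∞, 1]
  [∞, 0, ∞, ∞]
  [5, 3, 0, 4]
  [1, 7, ∞, 0]

This is the Floyd-Warshall all-pairs shortest-path computation. For each intermediate vertex k = 0, 1, …, 3, update dist[i][j] ← min(dist[i][j], dist[i][k] + dist[k][j]). The final matrix gives, for each (i, j), the minimum total weight of any directed path from i to j (possibly empty when i = j).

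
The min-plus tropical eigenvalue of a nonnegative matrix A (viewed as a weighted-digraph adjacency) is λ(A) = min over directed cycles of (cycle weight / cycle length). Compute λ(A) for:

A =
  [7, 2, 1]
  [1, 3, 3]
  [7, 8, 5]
λ(A) = 3/2

Enumerate directed cycles and compute their means (weight / length). Sample:
  cycle 0 → 0: weight = 7, length = 1, mean = 7/1 ≈ 7.000
  cycle 1 → 1: weight = 3, length = 1, mean = 3/1 ≈ 3.000
  cycle 2 → 2: weight = 5, length = 1, mean = 5/1 ≈ 5.000
  cycle 0 → 1 → 0: weight = 3, length = 2, mean = 3/2 ≈ 1.500
  cycle 0 → 2 → 0: weight = 8, length = 2, mean = 8/2 ≈ 4.000
  cycle 1 → 0 → 1: weight = 3, length = 2, mean = 3/2 ≈ 1.500
Minimum mean = 1.500, attained e.g. along the cycle 0 → 1 → 0 with weight 3 and length 2. So λ(A) = 3/2 = 3/2.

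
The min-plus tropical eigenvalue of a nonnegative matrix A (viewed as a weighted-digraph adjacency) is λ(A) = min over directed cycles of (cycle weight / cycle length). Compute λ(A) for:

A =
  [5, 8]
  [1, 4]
λ(A) = 4

Enumerate directed cycles and compute their means (weight / length). Sample:
  cycle 0 → 0: weight = 5, length = 1, mean = 5/1 ≈ 5.000
  cycle 1 → 1: weight = 4, length = 1, mean = 4/1 ≈ 4.000
  cycle 0 → 1 → 0: weight = 9, length = 2, mean = 9/2 ≈ 4.500
  cycle 1 → 0 → 1: weight = 9, length = 2, mean = 9/2 ≈ 4.500
Minimum mean = 4.000, attained e.g. along the cycle 1 → 1 with weight 4 and length 1. So λ(A) = 4/1 = 4.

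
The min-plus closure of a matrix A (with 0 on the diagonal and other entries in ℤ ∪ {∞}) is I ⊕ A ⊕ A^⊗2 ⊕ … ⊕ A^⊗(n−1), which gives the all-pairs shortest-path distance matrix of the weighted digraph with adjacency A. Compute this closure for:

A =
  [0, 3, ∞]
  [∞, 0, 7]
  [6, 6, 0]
Closure =
  [0, 3, 10]
  [13, 0, 7]
  [6, 6, 0]

This is the Floyd-Warshall all-pairs shortest-path computation. For each intermediate vertex k = 0, 1, …, 2, update dist[i][j] ← min(dist[i][j], dist[i][k] + dist[k][j]). The final matrix gives, for each (i, j), the minimum total weight of any directed path from i to j (possibly empty when i = j).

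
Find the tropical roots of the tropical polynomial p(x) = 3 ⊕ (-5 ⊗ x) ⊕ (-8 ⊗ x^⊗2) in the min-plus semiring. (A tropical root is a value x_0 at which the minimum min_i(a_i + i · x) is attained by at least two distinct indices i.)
Roots: {3, 8}

Each tropical root is a break point of the lower envelope of the lines y = a_i + i · x (there are 3 lines, with slopes 0, 1, ..., 2). Only the lines that attain the minimum somewhere contribute to roots; other lines are dominated. Here the surviving (envelope) indices are i = 2, i = 1, i = 0.
Intersections between consecutive envelope lines give the roots: for adjacent envelope indices i < j the intersection is x = (a_i − a_j) / (j − i). Reading off the sorted break points: {3, 8}.
Verification: at each break x_0, at least two indices attain the minimum of min_i(a_i + i · x_0).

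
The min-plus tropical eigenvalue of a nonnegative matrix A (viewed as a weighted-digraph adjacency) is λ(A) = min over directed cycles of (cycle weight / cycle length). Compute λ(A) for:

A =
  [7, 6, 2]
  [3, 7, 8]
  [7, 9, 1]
λ(A) = 1

Enumerate directed cycles and compute their means (weight / length). Sample:
  cycle 0 → 0: weight = 7, length = 1, mean = 7/1 ≈ 7.000
  cycle 1 → 1: weight = 7, length = 1, mean = 7/1 ≈ 7.000
  cycle 2 → 2: weight = 1, length = 1, mean = 1/1 ≈ 1.000
  cycle 0 → 1 → 0: weight = 9, length = 2, mean = 9/2 ≈ 4.500
  cycle 0 → 2 → 0: weight = 9, length = 2, mean = 9/2 ≈ 4.500
  cycle 1 → 0 → 1: weight = 9, length = 2, mean = 9/2 ≈ 4.500
Minimum mean = 1.000, attained e.g. along the cycle 2 → 2 with weight 1 and length 1. So λ(A) = 1/1 = 1.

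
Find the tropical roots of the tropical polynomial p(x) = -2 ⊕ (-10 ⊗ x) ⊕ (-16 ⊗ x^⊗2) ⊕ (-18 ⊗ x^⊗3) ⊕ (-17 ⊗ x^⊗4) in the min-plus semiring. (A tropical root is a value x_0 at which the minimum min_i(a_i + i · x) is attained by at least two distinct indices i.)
Roots: {-1, 2, 6, 8}

Each tropical root is a break point of the lower envelope of the lines y = a_i + i · x (there are 5 lines, with slopes 0, 1, ..., 4). Only the lines that attain the minimum somewhere contribute to roots; other lines are dominated. Here the surviving (envelope) indices are i = 4, i = 3, i = 2, i = 1, i = 0.
Intersections between consecutive envelope lines give the roots: for adjacent envelope indices i < j the intersection is x = (a_i − a_j) / (j − i). Reading off the sorted break points: {-1, 2, 6, 8}.
Verification: at each break x_0, at least two indices attain the minimum of min_i(a_i + i · x_0).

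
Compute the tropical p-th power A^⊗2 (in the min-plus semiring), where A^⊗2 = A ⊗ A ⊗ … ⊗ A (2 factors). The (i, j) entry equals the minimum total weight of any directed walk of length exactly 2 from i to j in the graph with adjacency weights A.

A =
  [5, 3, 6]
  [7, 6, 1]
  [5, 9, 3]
A^⊗2 =
  [10, 8, 4]
  [6, 10, 4]
  [8, 8, 6]

Each entry (A^⊗2)_ij equals the minimum over all length-2 walks i = v_0 → v_1 → … → v_2 = j of Σ_t A[v_t][v_{t+1}]. For example, for (i, j) = (0, 2) we minimise over 3 possible intermediate vertex sequences; the minimum is 4, attained along the walk 0 → 1 → 2.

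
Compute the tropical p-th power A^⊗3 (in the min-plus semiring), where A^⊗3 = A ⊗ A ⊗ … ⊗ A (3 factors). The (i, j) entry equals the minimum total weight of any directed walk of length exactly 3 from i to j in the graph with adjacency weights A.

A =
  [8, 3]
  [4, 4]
A^⊗3 =
  [11, 10]
  [11, 11]

Each entry (A^⊗3)_ij equals the minimum over all length-3 walks i = v_0 → v_1 → … → v_3 = j of Σ_t A[v_t][v_{t+1}]. For example, for (i, j) = (0, 1) we minimise over 4 possible intermediate vertex sequences; the minimum is 10, attained along the walk 0 → 1 → 0 → 1.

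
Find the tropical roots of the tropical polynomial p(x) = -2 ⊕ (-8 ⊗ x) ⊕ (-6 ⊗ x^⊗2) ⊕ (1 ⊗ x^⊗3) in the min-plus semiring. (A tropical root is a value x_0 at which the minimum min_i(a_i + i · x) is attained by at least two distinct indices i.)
Roots: {-7, -2, 6}

Each tropical root is a break point of the lower envelope of the lines y = a_i + i · x (there are 4 lines, with slopes 0, 1, ..., 3). Only the lines that attain the minimum somewhere contribute to roots; other lines are dominated. Here the surviving (envelope) indices are i = 3, i = 2, i = 1, i = 0.
Intersections between consecutive envelope lines give the roots: for adjacent envelope indices i < j the intersection is x = (a_i − a_j) / (j − i). Reading off the sorted break points: {-7, -2, 6}.
Verification: at each break x_0, at least two indices attain the minimum of min_i(a_i + i · x_0).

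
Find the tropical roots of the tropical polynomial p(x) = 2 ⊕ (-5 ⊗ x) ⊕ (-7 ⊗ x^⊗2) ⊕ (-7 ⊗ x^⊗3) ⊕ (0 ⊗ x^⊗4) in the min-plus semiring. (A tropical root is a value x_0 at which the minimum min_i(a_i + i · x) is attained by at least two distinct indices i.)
Roots: {-7, 0, 2, 7}

Each tropical root is a break point of the lower envelope of the lines y = a_i + i · x (there are 5 lines, with slopes 0, 1, ..., 4). Only the lines that attain the minimum somewhere contribute to roots; other lines are dominated. Here the surviving (envelope) indices are i = 4, i = 3, i = 2, i = 1, i = 0.
Intersections between consecutive envelope lines give the roots: for adjacent envelope indices i < j the intersection is x = (a_i − a_j) / (j − i). Reading off the sorted break points: {-7, 0, 2, 7}.
Verification: at each break x_0, at least two indices attain the minimum of min_i(a_i + i · x_0).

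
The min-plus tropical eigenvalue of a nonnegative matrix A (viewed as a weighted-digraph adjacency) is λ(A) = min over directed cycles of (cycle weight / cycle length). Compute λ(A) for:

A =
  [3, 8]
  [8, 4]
λ(A) = 3

Enumerate directed cycles and compute their means (weight / length). Sample:
  cycle 0 → 0: weight = 3, length = 1, mean = 3/1 ≈ 3.000
  cycle 1 → 1: weight = 4, length = 1, mean = 4/1 ≈ 4.000
  cycle 0 → 1 → 0: weight = 16, length = 2, mean = 16/2 ≈ 8.000
  cycle 1 → 0 → 1: weight = 16, length = 2, mean = 16/2 ≈ 8.000
Minimum mean = 3.000, attained e.g. along the cycle 0 → 0 with weight 3 and length 1. So λ(A) = 3/1 = 3.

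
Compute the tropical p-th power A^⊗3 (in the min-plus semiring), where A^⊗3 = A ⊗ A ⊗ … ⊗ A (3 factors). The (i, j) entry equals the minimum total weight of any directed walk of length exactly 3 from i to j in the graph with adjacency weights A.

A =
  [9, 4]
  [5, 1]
A^⊗3 =
  [10, 6]
  [7, 3]

Each entry (A^⊗3)_ij equals the minimum over all length-3 walks i = v_0 → v_1 → … → v_3 = j of Σ_t A[v_t][v_{t+1}]. For example, for (i, j) = (0, 1) we minimise over 4 possible intermediate vertex sequences; the minimum is 6, attained along the walk 0 → 1 → 1 → 1.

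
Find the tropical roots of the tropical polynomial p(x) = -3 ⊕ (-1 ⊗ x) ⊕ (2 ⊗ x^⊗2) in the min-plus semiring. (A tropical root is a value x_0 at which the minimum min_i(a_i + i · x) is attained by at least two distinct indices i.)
Roots: {-3, -2}

Each tropical root is a break point of the lower envelope of the lines y = a_i + i · x (there are 3 lines, with slopes 0, 1, ..., 2). Only the lines that attain the minimum somewhere contribute to roots; other lines are dominated. Here the surviving (envelope) indices are i = 2, i = 1, i = 0.
Intersections between consecutive envelope lines give the roots: for adjacent envelope indices i < j the intersection is x = (a_i − a_j) / (j − i). Reading off the sorted break points: {-3, -2}.
Verification: at each break x_0, at least two indices attain the minimum of min_i(a_i + i · x_0).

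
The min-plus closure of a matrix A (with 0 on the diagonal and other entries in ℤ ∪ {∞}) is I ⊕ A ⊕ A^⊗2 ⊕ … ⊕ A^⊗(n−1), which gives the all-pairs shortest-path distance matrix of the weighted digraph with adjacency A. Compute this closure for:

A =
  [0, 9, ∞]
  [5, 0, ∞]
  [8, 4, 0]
Closure =
  [0, 9, ∞]
  [5, 0, ∞]
  [8, 4, 0]

This is the Floyd-Warshall all-pairs shortest-path computation. For each intermediate vertex k = 0, 1, …, 2, update dist[i][j] ← min(dist[i][j], dist[i][k] + dist[k][j]). The final matrix gives, for each (i, j), the minimum total weight of any directed path from i to j (possibly empty when i = j).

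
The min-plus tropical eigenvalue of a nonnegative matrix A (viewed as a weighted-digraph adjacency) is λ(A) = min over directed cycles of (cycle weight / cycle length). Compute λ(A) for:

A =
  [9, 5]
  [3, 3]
λ(A) = 3

Enumerate directed cycles and compute their means (weight / length). Sample:
  cycle 0 → 0: weight = 9, length = 1, mean = 9/1 ≈ 9.000
  cycle 1 → 1: weight = 3, length = 1, mean = 3/1 ≈ 3.000
  cycle 0 → 1 → 0: weight = 8, length = 2, mean = 8/2 ≈ 4.000
  cycle 1 → 0 → 1: weight = 8, length = 2, mean = 8/2 ≈ 4.000
Minimum mean = 3.000, attained e.g. along the cycle 1 → 1 with weight 3 and length 1. So λ(A) = 3/1 = 3.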